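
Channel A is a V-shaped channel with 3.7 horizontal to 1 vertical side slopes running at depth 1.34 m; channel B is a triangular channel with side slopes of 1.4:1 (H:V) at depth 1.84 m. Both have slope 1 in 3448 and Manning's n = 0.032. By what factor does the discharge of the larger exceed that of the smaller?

Channel A: For a triangular section with side slope z = 3.7: A = zy² = 3.7×1.34² = 6.644 m²; P = 2y√(1+z²) = 2×1.34×3.833 = 10.27 m. Hydraulic radius R = A/P = 6.644/10.27 = 0.6468 m. Q_A = (1/0.032)·6.644·0.6468^(2/3)·√0.00029 = 2.644 m³/s.
Channel B: For a triangular section with side slope z = 1.4: A = zy² = 1.4×1.84² = 4.74 m²; P = 2y√(1+z²) = 2×1.84×1.72 = 6.331 m. Hydraulic radius R = A/P = 4.74/6.331 = 0.7486 m. Q_B = (1/0.032)·4.74·0.7486^(2/3)·√0.00029 = 2.08 m³/s.
The larger discharge is 2.644 m³/s and the smaller is 2.08 m³/s; the ratio is 1.27.

1.27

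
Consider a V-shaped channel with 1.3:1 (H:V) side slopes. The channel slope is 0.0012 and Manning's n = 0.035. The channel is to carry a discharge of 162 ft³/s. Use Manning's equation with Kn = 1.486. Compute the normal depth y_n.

y_n = 6.66 ft

Manning's equation rearranged: A R^(2/3) = nQ / (1.486·√S) = 0.035 × 162 / (1.486 × √0.0012) = 110.1.
At y = 4.66 ft: A R^(2/3) = 42.49 — short.
At y = 7.48 ft: A R^(2/3) = 150.1 — over.
At y = 6.66 ft: A R^(2/3) = 110.1 — matches.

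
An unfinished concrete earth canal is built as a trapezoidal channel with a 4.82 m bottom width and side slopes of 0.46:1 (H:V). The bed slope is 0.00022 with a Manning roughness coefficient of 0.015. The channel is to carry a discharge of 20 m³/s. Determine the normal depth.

y_n = 2.59 m

Manning's equation rearranged: A R^(2/3) = nQ / (1·√S) = 0.015 × 20 / (√0.00022) = 20.23.
At y = 2.84 m: A R^(2/3) = 23.52 — high.
At y = 2.21 m: A R^(2/3) = 15.61 — low.
At y = 2.59 m: A R^(2/3) = 20.22 — close enough.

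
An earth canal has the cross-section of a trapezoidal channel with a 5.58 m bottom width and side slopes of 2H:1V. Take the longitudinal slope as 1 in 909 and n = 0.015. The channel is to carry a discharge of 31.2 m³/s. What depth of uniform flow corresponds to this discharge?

y_n = 1.55 m

Manning's equation rearranged: A R^(2/3) = nQ / (1·√S) = 0.015 × 31.2 / (√0.0011) = 14.11.
Try y = 1.97 m: A R^(2/3) = 22.38 — high.
Try y = 1.55 m: A R^(2/3) = 14.12 — matches.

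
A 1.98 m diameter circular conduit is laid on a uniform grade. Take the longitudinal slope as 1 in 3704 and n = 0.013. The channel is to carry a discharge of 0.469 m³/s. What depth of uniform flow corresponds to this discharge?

y_n = 0.589 m

Manning's equation rearranged: A R^(2/3) = nQ / (1·√S) = 0.013 × 0.469 / (√0.00027) = 0.3711.
Trying y = 0.651 m: A R^(2/3) = 0.45 — too large.
Trying y = 0.51 m: A R^(2/3) = 0.28 — too small.
Trying y = 0.589 m: A R^(2/3) = 0.3712 — close enough.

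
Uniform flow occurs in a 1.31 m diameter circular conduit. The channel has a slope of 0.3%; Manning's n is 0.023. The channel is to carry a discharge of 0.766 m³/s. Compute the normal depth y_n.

Manning's equation rearranged: A R^(2/3) = nQ / (1·√S) = 0.023 × 0.766 / (√0.003) = 0.3217.
Try y = 0.543 m: A R^(2/3) = 0.2303 — too small.
Try y = 0.732 m: A R^(2/3) = 0.3848 — too large.
Try y = 0.657 m: A R^(2/3) = 0.3219 — matches.

y_n = 0.657 m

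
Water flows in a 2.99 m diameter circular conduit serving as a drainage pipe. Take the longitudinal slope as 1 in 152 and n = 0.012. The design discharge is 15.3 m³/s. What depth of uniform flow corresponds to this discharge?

Manning's equation rearranged: A R^(2/3) = nQ / (1·√S) = 0.012 × 15.3 / (√0.006579) = 2.264.
At y = 0.947 m: A R^(2/3) = 1.257 — too small.
At y = 1.3 m: A R^(2/3) = 2.266 — close enough.

y_n = 1.3 m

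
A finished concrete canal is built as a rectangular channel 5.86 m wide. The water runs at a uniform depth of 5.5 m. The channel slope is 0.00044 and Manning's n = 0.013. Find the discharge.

Q = 80.1 m³/s

Flow area A = b·y = 5.86 × 5.5 = 32.23 m². Wetted perimeter P = b + 2y = 5.86 + 2×5.5 = 16.86 m.
Hydraulic radius R = A/P = 32.23/16.86 = 1.912 m.
Manning's equation: Q = (1/n) A R^(2/3) S^(1/2) = (1/0.013) × 32.23 × 1.912^(2/3) × 0.00044^(1/2) = 80.1 m³/s.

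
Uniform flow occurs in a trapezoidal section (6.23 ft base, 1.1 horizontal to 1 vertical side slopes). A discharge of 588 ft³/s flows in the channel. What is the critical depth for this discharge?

y_c = 4.89 ft

At critical depth, Q² T / (g A³) = 1, i.e. A³/T = Q²/g = 588²/32.2 = 10740.
At y = 3.64 ft: A³/T = 3631 — low.
At y = 6.07 ft: A³/T = 24560 — high.
At y = 4.89 ft: A³/T = 10770 — close enough.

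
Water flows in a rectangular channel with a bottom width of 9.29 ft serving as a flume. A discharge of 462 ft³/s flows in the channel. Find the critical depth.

For a rectangular channel, critical depth y_c = (q²/g)^(1/3) where q = Q/b = 462/9.29 = 49.73 ft²/s.
So y_c = (49.73²/32.2)^(1/3) = 4.25 ft.

y_c = 4.25 ft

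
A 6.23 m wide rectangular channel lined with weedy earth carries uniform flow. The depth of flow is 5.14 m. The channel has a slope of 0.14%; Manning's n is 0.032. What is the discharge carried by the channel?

Q = 58.2 m³/s

Flow area A = b·y = 6.23 × 5.14 = 32.02 m². Wetted perimeter P = b + 2y = 6.23 + 2×5.14 = 16.51 m.
Hydraulic radius R = A/P = 32.02/16.51 = 1.94 m.
Manning's equation: Q = (1/n) A R^(2/3) S^(1/2) = (1/0.032) × 32.02 × 1.94^(2/3) × 0.0014^(1/2) = 58.2 m³/s.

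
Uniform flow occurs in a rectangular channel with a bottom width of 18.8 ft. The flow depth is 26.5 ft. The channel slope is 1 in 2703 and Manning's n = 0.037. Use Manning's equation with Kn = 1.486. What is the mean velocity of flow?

V = 2.81 ft/s

Flow area A = b·y = 18.8 × 26.5 = 498.2 ft². Wetted perimeter P = b + 2y = 18.8 + 2×26.5 = 71.8 ft.
Hydraulic radius R = A/P = 498.2/71.8 = 6.939 ft.
From Manning's equation, V = (1.486/n) R^(2/3) S^(1/2) = (1.486/0.037) × 6.939^(2/3) × 0.00037^(1/2) = 2.81 ft/s.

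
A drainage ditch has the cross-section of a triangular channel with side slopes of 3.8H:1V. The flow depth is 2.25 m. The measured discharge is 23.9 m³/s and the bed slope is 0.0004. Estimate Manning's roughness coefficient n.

n = 0.017

For a triangular section with side slope z = 3.8: A = zy² = 3.8×2.25² = 19.24 m²; P = 2y√(1+z²) = 2×2.25×3.929 = 17.68 m.
Hydraulic radius R = A/P = 19.24/17.68 = 1.088 m.
Rearranging Manning's equation: n = (1/Q) A R^(2/3) S^(1/2) = (1/23.9) × 19.24 × 1.088^(2/3) × √0.0004 = 0.017.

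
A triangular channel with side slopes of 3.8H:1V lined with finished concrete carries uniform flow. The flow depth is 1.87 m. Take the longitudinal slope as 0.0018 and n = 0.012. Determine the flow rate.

Q = 43.9 m³/s

For a triangular section with side slope z = 3.8: A = zy² = 3.8×1.87² = 13.29 m²; P = 2y√(1+z²) = 2×1.87×3.929 = 14.7 m.
Hydraulic radius R = A/P = 13.29/14.7 = 0.9042 m.
Manning's equation: Q = (1/n) A R^(2/3) S^(1/2) = (1/0.012) × 13.29 × 0.9042^(2/3) × 0.0018^(1/2) = 43.9 m³/s.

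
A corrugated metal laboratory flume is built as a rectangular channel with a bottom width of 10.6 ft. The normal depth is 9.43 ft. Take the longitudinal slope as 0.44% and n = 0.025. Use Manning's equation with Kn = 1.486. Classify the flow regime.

subcritical

Flow area A = b·y = 10.6 × 9.43 = 99.96 ft². Wetted perimeter P = b + 2y = 10.6 + 2×9.43 = 29.46 ft.
Hydraulic radius R = A/P = 99.96/29.46 = 3.393 ft.
V = (1.486/n) R^(2/3) √S = (1.486/0.025) × 3.393^(2/3) × √0.0044 = 8.903 ft/s. Hydraulic depth D_h = A/T = 99.96/10.6 = 9.43 ft.
Froude number Fr = V/√(g·D_h) = 8.903/√(32.2×9.43) = 0.511, which is less than 1, so the flow is subcritical.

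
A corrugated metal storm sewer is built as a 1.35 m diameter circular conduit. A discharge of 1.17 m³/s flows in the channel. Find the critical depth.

y_c = 0.567 m

At critical depth, Q² T / (g A³) = 1, i.e. A³/T = Q²/g = 1.17²/9.81 = 0.1395.
At y = 0.399 m: A³/T = 0.03593 — too small.
At y = 0.683 m: A³/T = 0.284 — too large.
At y = 0.567 m: A³/T = 0.1393 — ≈ 0.1395.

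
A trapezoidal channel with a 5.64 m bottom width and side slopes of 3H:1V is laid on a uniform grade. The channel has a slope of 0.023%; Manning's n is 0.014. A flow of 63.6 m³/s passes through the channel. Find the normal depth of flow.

y_n = 2.87 m

Manning's equation rearranged: A R^(2/3) = nQ / (1·√S) = 0.014 × 63.6 / (√0.00023) = 58.71.
At y = 3.55 m: A R^(2/3) = 93.58 — too large.
At y = 2.87 m: A R^(2/3) = 58.69 — ≈ 58.71.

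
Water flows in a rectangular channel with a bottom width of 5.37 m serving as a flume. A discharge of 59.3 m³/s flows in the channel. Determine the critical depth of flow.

y_c = 2.32 m

For a rectangular channel, critical depth y_c = (q²/g)^(1/3) where q = Q/b = 59.3/5.37 = 11.04 m²/s.
So y_c = (11.04²/9.81)^(1/3) = 2.32 m.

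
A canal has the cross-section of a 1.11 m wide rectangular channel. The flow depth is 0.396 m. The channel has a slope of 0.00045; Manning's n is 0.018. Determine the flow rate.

Q = 0.195 m³/s

Flow area A = b·y = 1.11 × 0.396 = 0.4396 m². Wetted perimeter P = b + 2y = 1.11 + 2×0.396 = 1.902 m.
Hydraulic radius R = A/P = 0.4396/1.902 = 0.2311 m.
Manning's equation: Q = (1/n) A R^(2/3) S^(1/2) = (1/0.018) × 0.4396 × 0.2311^(2/3) × 0.00045^(1/2) = 0.195 m³/s.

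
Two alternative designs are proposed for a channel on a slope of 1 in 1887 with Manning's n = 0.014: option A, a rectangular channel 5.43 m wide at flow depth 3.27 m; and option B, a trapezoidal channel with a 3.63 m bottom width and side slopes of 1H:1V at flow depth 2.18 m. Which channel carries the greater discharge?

Channel A: Flow area A = b·y = 5.43 × 3.27 = 17.76 m². Wetted perimeter P = b + 2y = 5.43 + 2×3.27 = 11.97 m. Hydraulic radius R = A/P = 17.76/11.97 = 1.483 m. Q_A = (1/0.014)·17.76·1.483^(2/3)·√0.0005299 = 37.98 m³/s.
Channel B: With bottom width b = 3.63 m and side slope z = 1: A = (b + zy)y = (3.63 + 1×2.18)×2.18 = 12.67 m²; P = b + 2y√(1+z²) = 3.63 + 2×2.18×1.414 = 9.796 m. Hydraulic radius R = A/P = 12.67/9.796 = 1.293 m. Q_B = (1/0.014)·12.67·1.293^(2/3)·√0.0005299 = 24.72 m³/s.
Q_A = 37.98 m³/s vs Q_B = 24.72 m³/s, so channel A carries more.

channel A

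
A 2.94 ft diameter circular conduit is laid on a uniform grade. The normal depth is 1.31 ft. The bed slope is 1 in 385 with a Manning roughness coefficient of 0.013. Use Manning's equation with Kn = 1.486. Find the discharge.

Q = 13.2 ft³/s

For a circular section of diameter D = 2.94 ft at depth y = 1.31 ft, the central angle is θ = 2 arccos(1 − 2y/D) = 2.923 rad. Then A = (D²/8)(θ − sin θ) = 2.925 ft² and P = Dθ/2 = 4.298 ft.
Hydraulic radius R = A/P = 2.925/4.298 = 0.6806 ft.
Manning's equation: Q = (1.486/n) A R^(2/3) S^(1/2) = (1.486/0.013) × 2.925 × 0.6806^(2/3) × 0.002597^(1/2) = 13.2 ft³/s.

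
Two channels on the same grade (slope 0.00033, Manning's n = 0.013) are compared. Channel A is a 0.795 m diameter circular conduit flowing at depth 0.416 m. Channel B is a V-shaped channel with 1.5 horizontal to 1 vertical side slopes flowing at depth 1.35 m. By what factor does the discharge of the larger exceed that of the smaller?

20.4

Channel A: For a circular section of diameter D = 0.795 m at depth y = 0.416 m, the central angle is θ = 2 arccos(1 − 2y/D) = 3.235 rad. Then A = (D²/8)(θ − sin θ) = 0.2629 m² and P = Dθ/2 = 1.286 m. Hydraulic radius R = A/P = 0.2629/1.286 = 0.2045 m. Q_A = (1/0.013)·0.2629·0.2045^(2/3)·√0.00033 = 0.1275 m³/s.
Channel B: For a triangular section with side slope z = 1.5: A = zy² = 1.5×1.35² = 2.734 m²; P = 2y√(1+z²) = 2×1.35×1.803 = 4.867 m. Hydraulic radius R = A/P = 2.734/4.867 = 0.5616 m. Q_B = (1/0.013)·2.734·0.5616^(2/3)·√0.00033 = 2.6 m³/s.
The larger discharge is 2.6 m³/s and the smaller is 0.1275 m³/s; the ratio is 20.4.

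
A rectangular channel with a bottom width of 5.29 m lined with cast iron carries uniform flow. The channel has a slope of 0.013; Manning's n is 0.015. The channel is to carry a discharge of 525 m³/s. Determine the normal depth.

y_n = 8.22 m

Manning's equation rearranged: A R^(2/3) = nQ / (1·√S) = 0.015 × 525 / (√0.013) = 69.07.
Trying y = 9.99 m: A R^(2/3) = 86.42 — over.
Trying y = 7.13 m: A R^(2/3) = 58.45 — short.
Trying y = 8.22 m: A R^(2/3) = 69.05 — ≈ 69.07.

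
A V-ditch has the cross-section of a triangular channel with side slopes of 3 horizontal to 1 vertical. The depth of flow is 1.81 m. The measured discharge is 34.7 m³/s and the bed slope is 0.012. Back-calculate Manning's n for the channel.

For a triangular section with side slope z = 3: A = zy² = 3×1.81² = 9.828 m²; P = 2y√(1+z²) = 2×1.81×3.162 = 11.45 m.
Hydraulic radius R = A/P = 9.828/11.45 = 0.8586 m.
Rearranging Manning's equation: n = (1/Q) A R^(2/3) S^(1/2) = (1/34.7) × 9.828 × 0.8586^(2/3) × √0.012 = 0.028.

n = 0.028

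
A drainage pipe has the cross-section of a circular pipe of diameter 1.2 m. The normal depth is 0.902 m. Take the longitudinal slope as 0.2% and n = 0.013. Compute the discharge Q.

Q = 1.59 m³/s

For a circular section of diameter D = 1.2 m at depth y = 0.902 m, the central angle is θ = 2 arccos(1 − 2y/D) = 4.196 rad. Then A = (D²/8)(θ − sin θ) = 0.9119 m² and P = Dθ/2 = 2.518 m.
Hydraulic radius R = A/P = 0.9119/2.518 = 0.3622 m.
Manning's equation: Q = (1/n) A R^(2/3) S^(1/2) = (1/0.013) × 0.9119 × 0.3622^(2/3) × 0.002^(1/2) = 1.59 m³/s.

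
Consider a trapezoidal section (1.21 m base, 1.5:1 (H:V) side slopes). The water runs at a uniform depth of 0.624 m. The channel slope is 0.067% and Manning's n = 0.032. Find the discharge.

Q = 0.575 m³/s

With bottom width b = 1.21 m and side slope z = 1.5: A = (b + zy)y = (1.21 + 1.5×0.624)×0.624 = 1.339 m²; P = b + 2y√(1+z²) = 1.21 + 2×0.624×1.803 = 3.46 m.
Hydraulic radius R = A/P = 1.339/3.46 = 0.387 m.
Manning's equation: Q = (1/n) A R^(2/3) S^(1/2) = (1/0.032) × 1.339 × 0.387^(2/3) × 0.00067^(1/2) = 0.575 m³/s.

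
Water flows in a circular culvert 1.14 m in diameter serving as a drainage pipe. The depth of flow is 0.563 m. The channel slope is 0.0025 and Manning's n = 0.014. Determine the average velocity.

V = 1.54 m/s

For a circular section of diameter D = 1.14 m at depth y = 0.563 m, the central angle is θ = 2 arccos(1 − 2y/D) = 3.117 rad. Then A = (D²/8)(θ − sin θ) = 0.5024 m² and P = Dθ/2 = 1.777 m.
Hydraulic radius R = A/P = 0.5024/1.777 = 0.2828 m.
From Manning's equation, V = (1/n) R^(2/3) S^(1/2) = (1/0.014) × 0.2828^(2/3) × 0.0025^(1/2) = 1.54 m/s.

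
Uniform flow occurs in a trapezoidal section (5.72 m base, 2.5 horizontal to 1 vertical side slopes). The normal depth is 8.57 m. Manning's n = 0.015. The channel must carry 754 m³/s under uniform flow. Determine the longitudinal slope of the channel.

S = 0.00032

With bottom width b = 5.72 m and side slope z = 2.5: A = (b + zy)y = (5.72 + 2.5×8.57)×8.57 = 232.6 m²; P = b + 2y√(1+z²) = 5.72 + 2×8.57×2.693 = 51.87 m.
Hydraulic radius R = A/P = 232.6/51.87 = 4.485 m.
From Manning's equation, S = [nQ / (1 A R^(2/3))]² = [0.015 × 754 / (1 × 232.6 × 4.485^(2/3))]² = 0.00032.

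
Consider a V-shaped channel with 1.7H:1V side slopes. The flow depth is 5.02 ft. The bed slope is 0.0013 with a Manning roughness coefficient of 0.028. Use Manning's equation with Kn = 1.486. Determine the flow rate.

Q = 137 ft³/s

For a triangular section with side slope z = 1.7: A = zy² = 1.7×5.02² = 42.84 ft²; P = 2y√(1+z²) = 2×5.02×1.972 = 19.8 ft.
Hydraulic radius R = A/P = 42.84/19.8 = 2.163 ft.
Manning's equation: Q = (1.486/n) A R^(2/3) S^(1/2) = (1.486/0.028) × 42.84 × 2.163^(2/3) × 0.0013^(1/2) = 137 ft³/s.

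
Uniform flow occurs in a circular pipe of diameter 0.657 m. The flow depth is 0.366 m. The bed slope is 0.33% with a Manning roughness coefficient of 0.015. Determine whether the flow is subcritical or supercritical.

For a circular section of diameter D = 0.657 m at depth y = 0.366 m, the central angle is θ = 2 arccos(1 − 2y/D) = 3.37 rad. Then A = (D²/8)(θ − sin θ) = 0.1941 m² and P = Dθ/2 = 1.107 m.
Hydraulic radius R = A/P = 0.1941/1.107 = 0.1753 m.
V = (1/n) R^(2/3) √S = (1/0.015) × 0.1753^(2/3) × √0.0033 = 1.2 m/s. Hydraulic depth D_h = A/T = 0.1941/0.6527 = 0.2974 m.
Froude number Fr = V/√(g·D_h) = 1.2/√(9.81×0.2974) = 0.702, which is less than 1, so the flow is subcritical.

subcritical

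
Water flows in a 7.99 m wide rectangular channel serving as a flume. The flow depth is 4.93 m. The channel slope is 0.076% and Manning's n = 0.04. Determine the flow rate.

Q = 46 m³/s

Flow area A = b·y = 7.99 × 4.93 = 39.39 m². Wetted perimeter P = b + 2y = 7.99 + 2×4.93 = 17.85 m.
Hydraulic radius R = A/P = 39.39/17.85 = 2.207 m.
Manning's equation: Q = (1/n) A R^(2/3) S^(1/2) = (1/0.04) × 39.39 × 2.207^(2/3) × 0.00076^(1/2) = 46 m³/s.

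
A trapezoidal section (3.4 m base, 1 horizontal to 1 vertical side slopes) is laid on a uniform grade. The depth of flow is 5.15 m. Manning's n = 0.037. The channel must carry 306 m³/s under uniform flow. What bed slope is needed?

S = 0.02

With bottom width b = 3.4 m and side slope z = 1: A = (b + zy)y = (3.4 + 1×5.15)×5.15 = 44.03 m²; P = b + 2y√(1+z²) = 3.4 + 2×5.15×1.414 = 17.97 m.
Hydraulic radius R = A/P = 44.03/17.97 = 2.451 m.
From Manning's equation, S = [nQ / (1 A R^(2/3))]² = [0.037 × 306 / (1 × 44.03 × 2.451^(2/3))]² = 0.02.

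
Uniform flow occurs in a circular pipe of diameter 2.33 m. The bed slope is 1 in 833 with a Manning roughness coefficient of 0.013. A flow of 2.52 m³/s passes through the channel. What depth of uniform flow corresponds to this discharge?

y_n = 0.903 m

Manning's equation rearranged: A R^(2/3) = nQ / (1·√S) = 0.013 × 2.52 / (√0.0012) = 0.9455.
Trying y = 0.778 m: A R^(2/3) = 0.7153 — too small.
Trying y = 1.07 m: A R^(2/3) = 1.284 — too large.
Trying y = 0.903 m: A R^(2/3) = 0.9457 — matches.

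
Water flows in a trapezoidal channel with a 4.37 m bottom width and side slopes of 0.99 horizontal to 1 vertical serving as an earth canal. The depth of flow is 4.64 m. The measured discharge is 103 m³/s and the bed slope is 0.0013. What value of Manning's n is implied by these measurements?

n = 0.026

With bottom width b = 4.37 m and side slope z = 0.99: A = (b + zy)y = (4.37 + 0.99×4.64)×4.64 = 41.59 m²; P = b + 2y√(1+z²) = 4.37 + 2×4.64×1.407 = 17.43 m.
Hydraulic radius R = A/P = 41.59/17.43 = 2.386 m.
Rearranging Manning's equation: n = (1/Q) A R^(2/3) S^(1/2) = (1/103) × 41.59 × 2.386^(2/3) × √0.0013 = 0.026.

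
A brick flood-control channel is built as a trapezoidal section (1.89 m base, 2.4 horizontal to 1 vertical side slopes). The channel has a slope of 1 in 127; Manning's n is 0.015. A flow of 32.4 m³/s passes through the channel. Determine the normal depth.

Manning's equation rearranged: A R^(2/3) = nQ / (1·√S) = 0.015 × 32.4 / (√0.007874) = 5.477.
At y = 1.41 m: A R^(2/3) = 6.442 — high.
At y = 1.06 m: A R^(2/3) = 3.472 — low.
At y = 1.31 m: A R^(2/3) = 5.481 — ≈ 5.477.

y_n = 1.31 m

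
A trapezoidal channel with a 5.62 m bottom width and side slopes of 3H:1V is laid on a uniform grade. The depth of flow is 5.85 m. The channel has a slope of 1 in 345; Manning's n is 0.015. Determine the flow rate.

With bottom width b = 5.62 m and side slope z = 3: A = (b + zy)y = (5.62 + 3×5.85)×5.85 = 135.5 m²; P = b + 2y√(1+z²) = 5.62 + 2×5.85×3.162 = 42.62 m.
Hydraulic radius R = A/P = 135.5/42.62 = 3.18 m.
Manning's equation: Q = (1/n) A R^(2/3) S^(1/2) = (1/0.015) × 135.5 × 3.18^(2/3) × 0.002899^(1/2) = 1050 m³/s.

Q = 1050 m³/s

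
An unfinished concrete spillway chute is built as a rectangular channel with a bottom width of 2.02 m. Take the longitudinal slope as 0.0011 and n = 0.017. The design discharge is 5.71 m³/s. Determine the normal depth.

y_n = 1.91 m

Manning's equation rearranged: A R^(2/3) = nQ / (1·√S) = 0.017 × 5.71 / (√0.0011) = 2.927.
At y = 1.66 m: A R^(2/3) = 2.459 — too small.
At y = 2.14 m: A R^(2/3) = 3.363 — too large.
At y = 1.91 m: A R^(2/3) = 2.927 — ≈ 2.927.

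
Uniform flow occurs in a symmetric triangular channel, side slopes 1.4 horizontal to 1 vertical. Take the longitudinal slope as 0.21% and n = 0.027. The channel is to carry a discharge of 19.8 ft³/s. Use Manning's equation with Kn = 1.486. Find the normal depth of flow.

y_n = 2.39 ft

Manning's equation rearranged: A R^(2/3) = nQ / (1.486·√S) = 0.027 × 19.8 / (1.486 × √0.0021) = 7.851.
Try y = 1.95 ft: A R^(2/3) = 4.562 — low.
Try y = 2.91 ft: A R^(2/3) = 13.27 — high.
Try y = 2.39 ft: A R^(2/3) = 7.849 — ≈ 7.851.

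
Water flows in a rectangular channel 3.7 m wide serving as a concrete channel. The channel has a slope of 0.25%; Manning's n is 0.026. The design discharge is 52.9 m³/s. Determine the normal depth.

y_n = 5.91 m

Manning's equation rearranged: A R^(2/3) = nQ / (1·√S) = 0.026 × 52.9 / (√0.0025) = 27.51.
At y = 6.57 m: A R^(2/3) = 31.05 — too large.
At y = 4.12 m: A R^(2/3) = 17.94 — too small.
At y = 5.91 m: A R^(2/3) = 27.48 — close enough.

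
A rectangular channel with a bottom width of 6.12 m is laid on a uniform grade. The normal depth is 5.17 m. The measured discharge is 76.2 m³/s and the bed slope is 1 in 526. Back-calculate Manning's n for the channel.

Flow area A = b·y = 6.12 × 5.17 = 31.64 m². Wetted perimeter P = b + 2y = 6.12 + 2×5.17 = 16.46 m.
Hydraulic radius R = A/P = 31.64/16.46 = 1.922 m.
Rearranging Manning's equation: n = (1/Q) A R^(2/3) S^(1/2) = (1/76.2) × 31.64 × 1.922^(2/3) × √0.001901 = 0.028.

n = 0.028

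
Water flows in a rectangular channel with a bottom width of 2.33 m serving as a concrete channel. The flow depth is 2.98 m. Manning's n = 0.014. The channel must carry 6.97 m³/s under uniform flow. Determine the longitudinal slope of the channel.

S = 0.00025

Flow area A = b·y = 2.33 × 2.98 = 6.943 m². Wetted perimeter P = b + 2y = 2.33 + 2×2.98 = 8.29 m.
Hydraulic radius R = A/P = 6.943/8.29 = 0.8376 m.
From Manning's equation, S = [nQ / (1 A R^(2/3))]² = [0.014 × 6.97 / (1 × 6.943 × 0.8376^(2/3))]² = 0.00025.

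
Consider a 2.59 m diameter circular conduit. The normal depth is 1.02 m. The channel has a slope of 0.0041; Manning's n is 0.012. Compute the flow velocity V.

For a circular section of diameter D = 2.59 m at depth y = 1.02 m, the central angle is θ = 2 arccos(1 − 2y/D) = 2.714 rad. Then A = (D²/8)(θ − sin θ) = 1.927 m² and P = Dθ/2 = 3.514 m.
Hydraulic radius R = A/P = 1.927/3.514 = 0.5485 m.
From Manning's equation, V = (1/n) R^(2/3) S^(1/2) = (1/0.012) × 0.5485^(2/3) × 0.0041^(1/2) = 3.58 m/s.

V = 3.58 m/s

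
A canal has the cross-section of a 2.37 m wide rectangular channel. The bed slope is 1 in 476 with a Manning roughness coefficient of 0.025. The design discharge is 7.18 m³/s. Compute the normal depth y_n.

y_n = 2.01 m

Manning's equation rearranged: A R^(2/3) = nQ / (1·√S) = 0.025 × 7.18 / (√0.002101) = 3.916.
At y = 2.46 m: A R^(2/3) = 5.023 — too large.
At y = 1.58 m: A R^(2/3) = 2.888 — too small.
At y = 2.01 m: A R^(2/3) = 3.917 — matches.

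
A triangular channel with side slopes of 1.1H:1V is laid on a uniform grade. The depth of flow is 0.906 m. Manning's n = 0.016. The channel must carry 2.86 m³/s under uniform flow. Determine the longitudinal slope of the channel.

For a triangular section with side slope z = 1.1: A = zy² = 1.1×0.906² = 0.9029 m²; P = 2y√(1+z²) = 2×0.906×1.487 = 2.694 m.
Hydraulic radius R = A/P = 0.9029/2.694 = 0.3352 m.
From Manning's equation, S = [nQ / (1 A R^(2/3))]² = [0.016 × 2.86 / (1 × 0.9029 × 0.3352^(2/3))]² = 0.011.

S = 0.011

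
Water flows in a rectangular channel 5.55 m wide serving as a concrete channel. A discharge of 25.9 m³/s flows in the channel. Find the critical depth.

y_c = 1.3 m

For a rectangular channel, critical depth y_c = (q²/g)^(1/3) where q = Q/b = 25.9/5.55 = 4.667 m²/s.
So y_c = (4.667²/9.81)^(1/3) = 1.3 m.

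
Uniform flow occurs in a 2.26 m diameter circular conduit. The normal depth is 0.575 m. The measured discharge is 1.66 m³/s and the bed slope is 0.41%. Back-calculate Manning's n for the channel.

For a circular section of diameter D = 2.26 m at depth y = 0.575 m, the central angle is θ = 2 arccos(1 − 2y/D) = 2.115 rad. Then A = (D²/8)(θ − sin θ) = 0.8039 m² and P = Dθ/2 = 2.39 m.
Hydraulic radius R = A/P = 0.8039/2.39 = 0.3364 m.
Rearranging Manning's equation: n = (1/Q) A R^(2/3) S^(1/2) = (1/1.66) × 0.8039 × 0.3364^(2/3) × √0.0041 = 0.015.

n = 0.015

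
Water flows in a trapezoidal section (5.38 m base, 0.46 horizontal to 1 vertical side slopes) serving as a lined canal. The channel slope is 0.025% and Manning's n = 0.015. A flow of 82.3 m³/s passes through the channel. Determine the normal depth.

y_n = 5.43 m

Manning's equation rearranged: A R^(2/3) = nQ / (1·√S) = 0.015 × 82.3 / (√0.00025) = 78.08.
Trying y = 4.34 m: A R^(2/3) = 53.22 — low.
Trying y = 6.7 m: A R^(2/3) = 113.1 — high.
Trying y = 5.43 m: A R^(2/3) = 78.12 — ≈ 78.08.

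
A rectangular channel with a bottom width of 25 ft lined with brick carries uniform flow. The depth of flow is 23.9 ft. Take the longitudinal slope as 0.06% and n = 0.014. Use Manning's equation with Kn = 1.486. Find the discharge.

Q = 6320 ft³/s

Flow area A = b·y = 25 × 23.9 = 597.5 ft². Wetted perimeter P = b + 2y = 25 + 2×23.9 = 72.8 ft.
Hydraulic radius R = A/P = 597.5/72.8 = 8.207 ft.
Manning's equation: Q = (1.486/n) A R^(2/3) S^(1/2) = (1.486/0.014) × 597.5 × 8.207^(2/3) × 0.0006^(1/2) = 6320 ft³/s.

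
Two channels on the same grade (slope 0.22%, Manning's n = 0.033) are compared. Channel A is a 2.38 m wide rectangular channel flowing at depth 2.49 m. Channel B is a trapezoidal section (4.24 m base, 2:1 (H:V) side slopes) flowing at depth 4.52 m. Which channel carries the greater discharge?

Channel A: Flow area A = b·y = 2.38 × 2.49 = 5.926 m². Wetted perimeter P = b + 2y = 2.38 + 2×2.49 = 7.36 m. Hydraulic radius R = A/P = 5.926/7.36 = 0.8052 m. Q_A = (1/0.033)·5.926·0.8052^(2/3)·√0.0022 = 7.29 m³/s.
Channel B: With bottom width b = 4.24 m and side slope z = 2: A = (b + zy)y = (4.24 + 2×4.52)×4.52 = 60.03 m²; P = b + 2y√(1+z²) = 4.24 + 2×4.52×2.236 = 24.45 m. Hydraulic radius R = A/P = 60.03/24.45 = 2.455 m. Q_B = (1/0.033)·60.03·2.455^(2/3)·√0.0022 = 155.2 m³/s.
Q_A = 7.29 m³/s vs Q_B = 155.2 m³/s, so channel B carries more.

channel B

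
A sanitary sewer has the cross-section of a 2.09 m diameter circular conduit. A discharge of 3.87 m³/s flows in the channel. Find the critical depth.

y_c = 0.927 m

At critical depth, Q² T / (g A³) = 1, i.e. A³/T = Q²/g = 3.87²/9.81 = 1.527.
At y = 1.04 m: A³/T = 2.371 — over.
At y = 0.787 m: A³/T = 0.8147 — short.
At y = 0.927 m: A³/T = 1.527 — matches.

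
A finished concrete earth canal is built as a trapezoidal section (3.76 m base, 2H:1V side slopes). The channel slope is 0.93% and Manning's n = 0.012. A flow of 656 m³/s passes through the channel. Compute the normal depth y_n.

y_n = 4.06 m

Manning's equation rearranged: A R^(2/3) = nQ / (1·√S) = 0.012 × 656 / (√0.0093) = 81.63.
Trying y = 3.23 m: A R^(2/3) = 49.09 — short.
Trying y = 4.4 m: A R^(2/3) = 97.9 — over.
Trying y = 4.06 m: A R^(2/3) = 81.61 — matches.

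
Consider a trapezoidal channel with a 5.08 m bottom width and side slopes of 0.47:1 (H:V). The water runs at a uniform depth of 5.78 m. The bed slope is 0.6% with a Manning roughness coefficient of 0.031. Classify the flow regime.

With bottom width b = 5.08 m and side slope z = 0.47: A = (b + zy)y = (5.08 + 0.47×5.78)×5.78 = 45.06 m²; P = b + 2y√(1+z²) = 5.08 + 2×5.78×1.105 = 17.85 m.
Hydraulic radius R = A/P = 45.06/17.85 = 2.524 m.
V = (1/n) R^(2/3) √S = (1/0.031) × 2.524^(2/3) × √0.006 = 4.632 m/s. Hydraulic depth D_h = A/T = 45.06/10.51 = 4.286 m.
Froude number Fr = V/√(g·D_h) = 4.632/√(9.81×4.286) = 0.714, which is less than 1, so the flow is subcritical.

subcritical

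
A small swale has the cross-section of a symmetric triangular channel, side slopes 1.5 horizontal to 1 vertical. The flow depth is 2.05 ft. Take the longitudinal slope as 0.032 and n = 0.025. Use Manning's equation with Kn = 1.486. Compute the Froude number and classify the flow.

supercritical

For a triangular section with side slope z = 1.5: A = zy² = 1.5×2.05² = 6.304 ft²; P = 2y√(1+z²) = 2×2.05×1.803 = 7.391 ft.
Hydraulic radius R = A/P = 6.304/7.391 = 0.8529 ft.
V = (1.486/n) R^(2/3) √S = (1.486/0.025) × 0.8529^(2/3) × √0.032 = 9.562 ft/s. Hydraulic depth D_h = A/T = 6.304/6.15 = 1.025 ft.
Froude number Fr = V/√(g·D_h) = 9.562/√(32.2×1.025) = 1.66, which is greater than 1, so the flow is supercritical.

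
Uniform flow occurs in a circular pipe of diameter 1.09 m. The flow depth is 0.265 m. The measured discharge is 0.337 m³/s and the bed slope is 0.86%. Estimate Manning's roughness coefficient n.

For a circular section of diameter D = 1.09 m at depth y = 0.265 m, the central angle is θ = 2 arccos(1 − 2y/D) = 2.062 rad. Then A = (D²/8)(θ − sin θ) = 0.1754 m² and P = Dθ/2 = 1.124 m.
Hydraulic radius R = A/P = 0.1754/1.124 = 0.156 m.
Rearranging Manning's equation: n = (1/Q) A R^(2/3) S^(1/2) = (1/0.337) × 0.1754 × 0.156^(2/3) × √0.0086 = 0.014.

n = 0.014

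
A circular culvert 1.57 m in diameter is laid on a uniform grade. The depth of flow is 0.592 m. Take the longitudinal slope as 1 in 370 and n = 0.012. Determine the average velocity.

For a circular section of diameter D = 1.57 m at depth y = 0.592 m, the central angle is θ = 2 arccos(1 − 2y/D) = 2.645 rad. Then A = (D²/8)(θ − sin θ) = 0.668 m² and P = Dθ/2 = 2.076 m.
Hydraulic radius R = A/P = 0.668/2.076 = 0.3218 m.
From Manning's equation, V = (1/n) R^(2/3) S^(1/2) = (1/0.012) × 0.3218^(2/3) × 0.002703^(1/2) = 2.03 m/s.

V = 2.03 m/s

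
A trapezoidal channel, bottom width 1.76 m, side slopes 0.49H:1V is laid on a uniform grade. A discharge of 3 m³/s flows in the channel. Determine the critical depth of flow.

y_c = 0.627 m

At critical depth, Q² T / (g A³) = 1, i.e. A³/T = Q²/g = 3²/9.81 = 0.9174.
Trying y = 0.714 m: A³/T = 1.39 — too large.
Trying y = 0.627 m: A³/T = 0.9171 — matches.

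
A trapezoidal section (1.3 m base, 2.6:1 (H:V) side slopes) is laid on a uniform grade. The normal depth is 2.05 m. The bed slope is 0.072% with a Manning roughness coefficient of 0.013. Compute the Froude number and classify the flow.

With bottom width b = 1.3 m and side slope z = 2.6: A = (b + zy)y = (1.3 + 2.6×2.05)×2.05 = 13.59 m²; P = b + 2y√(1+z²) = 1.3 + 2×2.05×2.786 = 12.72 m.
Hydraulic radius R = A/P = 13.59/12.72 = 1.068 m.
V = (1/n) R^(2/3) √S = (1/0.013) × 1.068^(2/3) × √0.00072 = 2.157 m/s. Hydraulic depth D_h = A/T = 13.59/11.96 = 1.136 m.
Froude number Fr = V/√(g·D_h) = 2.157/√(9.81×1.136) = 0.646, which is less than 1, so the flow is subcritical.

subcritical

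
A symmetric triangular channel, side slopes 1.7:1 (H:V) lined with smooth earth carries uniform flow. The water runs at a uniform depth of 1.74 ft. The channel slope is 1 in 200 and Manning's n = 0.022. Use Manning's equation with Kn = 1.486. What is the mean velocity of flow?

V = 3.94 ft/s

For a triangular section with side slope z = 1.7: A = zy² = 1.7×1.74² = 5.147 ft²; P = 2y√(1+z²) = 2×1.74×1.972 = 6.864 ft.
Hydraulic radius R = A/P = 5.147/6.864 = 0.7499 ft.
From Manning's equation, V = (1.486/n) R^(2/3) S^(1/2) = (1.486/0.022) × 0.7499^(2/3) × 0.005^(1/2) = 3.94 ft/s.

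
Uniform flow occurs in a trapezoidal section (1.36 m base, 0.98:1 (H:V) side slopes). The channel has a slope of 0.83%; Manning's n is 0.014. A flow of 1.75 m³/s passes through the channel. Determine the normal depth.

y_n = 0.374 m

Manning's equation rearranged: A R^(2/3) = nQ / (1·√S) = 0.014 × 1.75 / (√0.0083) = 0.2689.
Try y = 0.285 m: A R^(2/3) = 0.1684 — too small.
Try y = 0.411 m: A R^(2/3) = 0.3164 — too large.
Try y = 0.374 m: A R^(2/3) = 0.2686 — close enough.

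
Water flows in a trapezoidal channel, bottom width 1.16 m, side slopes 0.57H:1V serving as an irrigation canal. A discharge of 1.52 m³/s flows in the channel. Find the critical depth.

y_c = 0.512 m

At critical depth, Q² T / (g A³) = 1, i.e. A³/T = Q²/g = 1.52²/9.81 = 0.2355.
At y = 0.359 m: A³/T = 0.07493 — too small.
At y = 0.652 m: A³/T = 0.5233 — too large.
At y = 0.512 m: A³/T = 0.2356 — close enough.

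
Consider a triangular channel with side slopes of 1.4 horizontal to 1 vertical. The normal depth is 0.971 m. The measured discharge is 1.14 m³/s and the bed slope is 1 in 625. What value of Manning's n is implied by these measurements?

For a triangular section with side slope z = 1.4: A = zy² = 1.4×0.971² = 1.32 m²; P = 2y√(1+z²) = 2×0.971×1.72 = 3.341 m.
Hydraulic radius R = A/P = 1.32/3.341 = 0.3951 m.
Rearranging Manning's equation: n = (1/Q) A R^(2/3) S^(1/2) = (1/1.14) × 1.32 × 0.3951^(2/3) × √0.0016 = 0.0249.

n = 0.0249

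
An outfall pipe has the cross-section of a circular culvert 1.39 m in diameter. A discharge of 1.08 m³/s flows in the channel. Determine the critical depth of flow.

At critical depth, Q² T / (g A³) = 1, i.e. A³/T = Q²/g = 1.08²/9.81 = 0.1189.
Trying y = 0.476 m: A³/T = 0.07352 — short.
Trying y = 0.591 m: A³/T = 0.169 — over.
Trying y = 0.539 m: A³/T = 0.1187 — close enough.

y_c = 0.539 m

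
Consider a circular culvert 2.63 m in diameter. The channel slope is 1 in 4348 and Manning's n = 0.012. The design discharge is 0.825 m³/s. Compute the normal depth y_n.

Manning's equation rearranged: A R^(2/3) = nQ / (1·√S) = 0.012 × 0.825 / (√0.00023) = 0.6528.
Trying y = 0.535 m: A R^(2/3) = 0.3723 — low.
Trying y = 0.841 m: A R^(2/3) = 0.9097 — high.
Trying y = 0.709 m: A R^(2/3) = 0.653 — matches.

y_n = 0.709 m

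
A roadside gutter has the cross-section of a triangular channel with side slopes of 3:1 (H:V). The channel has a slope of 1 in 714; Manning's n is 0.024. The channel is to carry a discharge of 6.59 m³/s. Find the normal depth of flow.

y_n = 1.37 m

Manning's equation rearranged: A R^(2/3) = nQ / (1·√S) = 0.024 × 6.59 / (√0.001401) = 4.226.
At y = 0.935 m: A R^(2/3) = 1.525 — low.
At y = 1.49 m: A R^(2/3) = 5.285 — high.
At y = 1.37 m: A R^(2/3) = 4.224 — matches.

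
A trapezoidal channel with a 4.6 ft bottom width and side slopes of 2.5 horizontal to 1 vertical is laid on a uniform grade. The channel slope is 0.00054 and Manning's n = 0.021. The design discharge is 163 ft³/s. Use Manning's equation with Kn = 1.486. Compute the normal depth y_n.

y_n = 3.99 ft

Manning's equation rearranged: A R^(2/3) = nQ / (1.486·√S) = 0.021 × 163 / (1.486 × √0.00054) = 99.13.
Try y = 3.05 ft: A R^(2/3) = 54.63 — low.
Try y = 4.91 ft: A R^(2/3) = 159.4 — high.
Try y = 3.99 ft: A R^(2/3) = 99.24 — ≈ 99.13.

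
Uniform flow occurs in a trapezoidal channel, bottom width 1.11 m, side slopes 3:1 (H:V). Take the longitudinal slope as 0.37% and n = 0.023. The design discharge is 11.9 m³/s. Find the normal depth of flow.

y_n = 1.23 m

Manning's equation rearranged: A R^(2/3) = nQ / (1·√S) = 0.023 × 11.9 / (√0.0037) = 4.5.
At y = 1.56 m: A R^(2/3) = 7.932 — high.
At y = 1.03 m: A R^(2/3) = 2.965 — low.
At y = 1.23 m: A R^(2/3) = 4.494 — ≈ 4.5.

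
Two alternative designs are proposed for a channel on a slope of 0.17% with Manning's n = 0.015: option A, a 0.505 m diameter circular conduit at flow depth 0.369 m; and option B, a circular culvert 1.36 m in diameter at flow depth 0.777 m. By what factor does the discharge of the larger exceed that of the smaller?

Channel A: For a circular section of diameter D = 0.505 m at depth y = 0.369 m, the central angle is θ = 2 arccos(1 − 2y/D) = 4.101 rad. Then A = (D²/8)(θ − sin θ) = 0.1568 m² and P = Dθ/2 = 1.035 m. Hydraulic radius R = A/P = 0.1568/1.035 = 0.1515 m. Q_A = (1/0.015)·0.1568·0.1515^(2/3)·√0.0017 = 0.1225 m³/s.
Channel B: For a circular section of diameter D = 1.36 m at depth y = 0.777 m, the central angle is θ = 2 arccos(1 − 2y/D) = 3.428 rad. Then A = (D²/8)(θ − sin θ) = 0.8578 m² and P = Dθ/2 = 2.331 m. Hydraulic radius R = A/P = 0.8578/2.331 = 0.368 m. Q_B = (1/0.015)·0.8578·0.368^(2/3)·√0.0017 = 1.211 m³/s.
The larger discharge is 1.211 m³/s and the smaller is 0.1225 m³/s; the ratio is 9.89.

9.89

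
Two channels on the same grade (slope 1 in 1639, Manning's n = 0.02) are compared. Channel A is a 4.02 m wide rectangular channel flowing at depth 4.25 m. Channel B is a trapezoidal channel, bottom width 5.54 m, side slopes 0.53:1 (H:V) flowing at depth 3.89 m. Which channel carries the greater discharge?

Channel A: Flow area A = b·y = 4.02 × 4.25 = 17.08 m². Wetted perimeter P = b + 2y = 4.02 + 2×4.25 = 12.52 m. Hydraulic radius R = A/P = 17.08/12.52 = 1.365 m. Q_A = (1/0.02)·17.08·1.365^(2/3)·√0.0006101 = 25.96 m³/s.
Channel B: With bottom width b = 5.54 m and side slope z = 0.53: A = (b + zy)y = (5.54 + 0.53×3.89)×3.89 = 29.57 m²; P = b + 2y√(1+z²) = 5.54 + 2×3.89×1.132 = 14.35 m. Hydraulic radius R = A/P = 29.57/14.35 = 2.061 m. Q_B = (1/0.02)·29.57·2.061^(2/3)·√0.0006101 = 59.15 m³/s.
Q_A = 25.96 m³/s vs Q_B = 59.15 m³/s, so channel B carries more.

channel B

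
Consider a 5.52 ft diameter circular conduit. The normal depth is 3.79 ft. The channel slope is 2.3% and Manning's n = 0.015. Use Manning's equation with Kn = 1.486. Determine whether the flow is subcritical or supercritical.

supercritical

For a circular section of diameter D = 5.52 ft at depth y = 3.79 ft, the central angle is θ = 2 arccos(1 − 2y/D) = 3.906 rad. Then A = (D²/8)(θ − sin θ) = 17.52 ft² and P = Dθ/2 = 10.78 ft.
Hydraulic radius R = A/P = 17.52/10.78 = 1.625 ft.
V = (1.486/n) R^(2/3) √S = (1.486/0.015) × 1.625^(2/3) × √0.023 = 20.76 ft/s. Hydraulic depth D_h = A/T = 17.52/5.121 = 3.42 ft.
Froude number Fr = V/√(g·D_h) = 20.76/√(32.2×3.42) = 1.98, which is greater than 1, so the flow is supercritical.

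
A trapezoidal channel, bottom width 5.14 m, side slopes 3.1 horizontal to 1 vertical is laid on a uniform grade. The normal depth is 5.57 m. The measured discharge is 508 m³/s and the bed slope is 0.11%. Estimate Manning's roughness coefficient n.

With bottom width b = 5.14 m and side slope z = 3.1: A = (b + zy)y = (5.14 + 3.1×5.57)×5.57 = 124.8 m²; P = b + 2y√(1+z²) = 5.14 + 2×5.57×3.257 = 41.43 m.
Hydraulic radius R = A/P = 124.8/41.43 = 3.013 m.
Rearranging Manning's equation: n = (1/Q) A R^(2/3) S^(1/2) = (1/508) × 124.8 × 3.013^(2/3) × √0.0011 = 0.017.

n = 0.017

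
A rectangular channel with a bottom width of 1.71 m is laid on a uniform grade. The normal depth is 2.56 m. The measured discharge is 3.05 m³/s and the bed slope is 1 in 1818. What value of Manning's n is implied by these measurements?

Flow area A = b·y = 1.71 × 2.56 = 4.378 m². Wetted perimeter P = b + 2y = 1.71 + 2×2.56 = 6.83 m.
Hydraulic radius R = A/P = 4.378/6.83 = 0.6409 m.
Rearranging Manning's equation: n = (1/Q) A R^(2/3) S^(1/2) = (1/3.05) × 4.378 × 0.6409^(2/3) × √0.0005501 = 0.025.

n = 0.025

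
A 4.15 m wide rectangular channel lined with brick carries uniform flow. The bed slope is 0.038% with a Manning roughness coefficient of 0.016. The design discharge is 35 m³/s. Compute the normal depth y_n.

Manning's equation rearranged: A R^(2/3) = nQ / (1·√S) = 0.016 × 35 / (√0.00038) = 28.73.
Trying y = 6.33 m: A R^(2/3) = 35.38 — high.
Trying y = 4.54 m: A R^(2/3) = 23.85 — low.
Trying y = 5.3 m: A R^(2/3) = 28.71 — matches.

y_n = 5.3 m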